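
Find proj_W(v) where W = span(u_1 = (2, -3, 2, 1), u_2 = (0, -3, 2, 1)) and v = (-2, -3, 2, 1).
proj_W(v) = (-2, -3, 2, 1)

Set up U = [u_1 | ... | u_2] ∈ R^(4×2). The projector onto W = col(U) is P = U (U^T U)^(-1) U^T.
Compute U^T U =
  [18, 14]
  [14, 14],
and U^T v = (10, 14).
Solve U^T U · c = U^T v for the coefficients: c = (-1, 2). The projection is proj_W(v) = U c.
Check: (v - proj_W(v)) · u_1 = 0  (should be 0).
Check: (v - proj_W(v)) · u_2 = 0  (should be 0).
Result: proj_W(v) = (-2, -3, 2, 1).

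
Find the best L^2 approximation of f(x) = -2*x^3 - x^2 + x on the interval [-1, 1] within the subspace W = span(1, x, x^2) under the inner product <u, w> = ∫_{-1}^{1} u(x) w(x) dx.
g(x) = -x^2 - x/5

The best approximation g ∈ W is the orthogonal projection of f onto W. Writing g = a_0 + a_1 x + a_2 x^2, the coefficients solve the normal equations G · a = b where
  G_{ij} = <φ_i, φ_j> and b_i = <f, φ_i>, with φ_0 = 1, φ_1 = x, φ_2 = x^2.
G =
  [2, 0, 2/3]
  [0, 2/3, 0]
  [2/3, 0, 2/5],
b = (-2/3, -2/15, -2/5).
Solving gives a_0 = 0, a_1 = -1/5, a_2 = -1, so
  g(x) = -x^2 - x/5.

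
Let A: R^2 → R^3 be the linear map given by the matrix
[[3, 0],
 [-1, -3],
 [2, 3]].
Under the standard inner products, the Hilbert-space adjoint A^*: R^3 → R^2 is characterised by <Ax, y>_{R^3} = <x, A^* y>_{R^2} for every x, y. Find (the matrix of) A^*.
A^* = A^T =
[[3, -1, 2],
 [0, -3, 3]]

For real matrices with standard dot products, the defining identity <Ax, y> = <x, A^* y> gives (Ax)^T y = x^T (A^*) y, i.e. x^T A^T y = x^T (A^*) y. Since this holds for all x, y, we must have A^* = A^T. Therefore
A^* =
[[3, -1, 2],
 [0, -3, 3]].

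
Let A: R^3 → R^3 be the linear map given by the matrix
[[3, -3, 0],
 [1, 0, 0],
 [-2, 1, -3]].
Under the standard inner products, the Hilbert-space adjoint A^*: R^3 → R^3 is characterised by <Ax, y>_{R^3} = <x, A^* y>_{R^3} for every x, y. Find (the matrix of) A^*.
A^* = A^T =
[[3, 1, -2],
 [-3, 0, 1],
 [0, 0, -3]]

For real matrices with standard dot products, the defining identity <Ax, y> = <x, A^* y> gives (Ax)^T y = x^T (A^*) y, i.e. x^T A^T y = x^T (A^*) y. Since this holds for all x, y, we must have A^* = A^T. Therefore
A^* =
[[3, 1, -2],
 [-3, 0, 1],
 [0, 0, -3]].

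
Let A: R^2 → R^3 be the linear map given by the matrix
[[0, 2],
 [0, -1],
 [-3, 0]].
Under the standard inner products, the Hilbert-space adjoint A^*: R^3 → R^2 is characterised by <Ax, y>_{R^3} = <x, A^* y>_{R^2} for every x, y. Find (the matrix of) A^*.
A^* = A^T =
[[0, 0, -3],
 [2, -1, 0]]

For real matrices with standard dot products, the defining identity <Ax, y> = <x, A^* y> gives (Ax)^T y = x^T (A^*) y, i.e. x^T A^T y = x^T (A^*) y. Since this holds for all x, y, we must have A^* = A^T. Therefore
A^* =
[[0, 0, -3],
 [2, -1, 0]].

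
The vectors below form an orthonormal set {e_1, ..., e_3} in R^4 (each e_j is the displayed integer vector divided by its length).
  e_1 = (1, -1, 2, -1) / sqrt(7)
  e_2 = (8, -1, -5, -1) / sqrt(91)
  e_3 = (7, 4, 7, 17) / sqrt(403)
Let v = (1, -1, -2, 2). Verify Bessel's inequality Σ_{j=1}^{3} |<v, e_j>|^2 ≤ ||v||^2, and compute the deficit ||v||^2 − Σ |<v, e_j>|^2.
Σ |<v, e_j>|^2 = 210/31; ||v||^2 = 10; deficit = 100/31

Write each e_j = u_j / sqrt(<u_j, u_j>) where u_j is the displayed integer vector. Then <v, e_j> = <v, u_j> / sqrt(<u_j, u_j>), so |<v, e_j>|^2 = <v, u_j>^2 / <u_j, u_j>.
Coefficients: <v, e_1> = -4/sqrt(7), <v, e_2> = 17/sqrt(91), <v, e_3> = 23/sqrt(403).
Square and sum: Σ |<v, e_j>|^2 = 210/31.
Compute ||v||^2 = v·v = 10.
Deficit = 10 − 210/31 = 100/31 ≥ 0, confirming Bessel's inequality. (The deficit equals ||v − Σ <v,e_j> e_j||^2, the squared distance from v to span{e_j}.)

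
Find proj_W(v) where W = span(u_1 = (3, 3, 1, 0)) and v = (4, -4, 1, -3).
proj_W(v) = (3/19, 3/19, 1/19, 0)

Set up U = [u_1 | ... | u_1] ∈ R^(4×1). The projector onto W = col(U) is P = U (U^T U)^(-1) U^T.
Compute U^T U =
  [19],
and U^T v = (1).
Solve U^T U · c = U^T v for the coefficients: c = (1/19). The projection is proj_W(v) = U c.
Check: (v - proj_W(v)) · u_1 = 0  (should be 0).
Result: proj_W(v) = (3/19, 3/19, 1/19, 0).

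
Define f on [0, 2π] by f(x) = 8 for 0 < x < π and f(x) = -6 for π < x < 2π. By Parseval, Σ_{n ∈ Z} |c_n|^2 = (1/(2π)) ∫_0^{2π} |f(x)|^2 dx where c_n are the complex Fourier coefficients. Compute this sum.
Σ |c_n|^2 = 50

Parseval equates the L^2 energy of f (normalised by 1/(2π)) with the ℓ^2 sum of its Fourier coefficients: (1/(2π)) ∫_0^{2π} |f|^2 = Σ |c_n|^2.
Compute the left side: (1/(2π)) [∫_0^π 8^2 dx + ∫_π^{2π} (-6)^2 dx] = (1/(2π)) · (64π + 36π) = (64 + 36)/2 = 50.
So Σ_{n ∈ Z} |c_n|^2 = 50.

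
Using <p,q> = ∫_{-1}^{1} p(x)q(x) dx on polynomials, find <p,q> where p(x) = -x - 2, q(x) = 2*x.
<p,q> = -4/3

Expand the product: p(x)·q(x) = -2*x^2 - 4*x.
∫_{-1}^{1} of each monomial x^k gives [2/(k+1) if k even, 0 if k odd]. Integrating term-by-term (or equivalently evaluating the antiderivative F(x) = -2*x^3/3 - 2*x^2 at the endpoints):
  F(1) − F(−1) = -8/3 − (-4/3) = -4/3.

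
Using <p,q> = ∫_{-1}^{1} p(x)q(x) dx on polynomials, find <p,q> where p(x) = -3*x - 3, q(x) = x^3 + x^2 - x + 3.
<p,q> = -96/5

Expand the product: p(x)·q(x) = -3*x^4 - 6*x^3 - 6*x - 9.
∫_{-1}^{1} of each monomial x^k gives [2/(k+1) if k even, 0 if k odd]. Integrating term-by-term (or equivalently evaluating the antiderivative F(x) = -3*x^5/5 - 3*x^4/2 - 3*x^2 - 9*x at the endpoints):
  F(1) − F(−1) = -141/10 − (51/10) = -96/5.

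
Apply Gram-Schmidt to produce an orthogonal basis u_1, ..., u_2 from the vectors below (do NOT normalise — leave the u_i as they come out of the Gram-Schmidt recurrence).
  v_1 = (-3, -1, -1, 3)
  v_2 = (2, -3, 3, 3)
Orthogonal basis:
  u_1 = (-3, -1, -1, 3)
  u_2 = (49/20, -57/20, 63/20, 51/20)

Apply the Gram-Schmidt recurrence
  u_1 = v_1
  u_i = v_i − Σ_{j<i} ((v_i · u_j) / (u_j · u_j)) · u_j.

Step by step this gives:
  u_1 = (-3, -1, -1, 3)
  u_2 = (49/20, -57/20, 63/20, 51/20)

Orthogonality check:
  u_2 · u_1 = 0 (should be 0)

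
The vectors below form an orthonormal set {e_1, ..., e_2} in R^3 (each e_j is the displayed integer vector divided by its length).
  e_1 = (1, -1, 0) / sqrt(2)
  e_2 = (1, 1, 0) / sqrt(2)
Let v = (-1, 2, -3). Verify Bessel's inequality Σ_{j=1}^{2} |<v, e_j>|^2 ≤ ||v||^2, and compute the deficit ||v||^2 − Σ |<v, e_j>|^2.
Σ |<v, e_j>|^2 = 5; ||v||^2 = 14; deficit = 9

Write each e_j = u_j / sqrt(<u_j, u_j>) where u_j is the displayed integer vector. Then <v, e_j> = <v, u_j> / sqrt(<u_j, u_j>), so |<v, e_j>|^2 = <v, u_j>^2 / <u_j, u_j>.
Coefficients: <v, e_1> = -3/sqrt(2), <v, e_2> = 1/sqrt(2).
Square and sum: Σ |<v, e_j>|^2 = 5.
Compute ||v||^2 = v·v = 14.
Deficit = 14 − 5 = 9 ≥ 0, confirming Bessel's inequality. (The deficit equals ||v − Σ <v,e_j> e_j||^2, the squared distance from v to span{e_j}.)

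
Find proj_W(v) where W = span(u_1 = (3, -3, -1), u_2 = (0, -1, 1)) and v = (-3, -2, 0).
proj_W(v) = (-15/17, -7/17, 27/17)

Set up U = [u_1 | ... | u_2] ∈ R^(3×2). The projector onto W = col(U) is P = U (U^T U)^(-1) U^T.
Compute U^T U =
  [19, 2]
  [2, 2],
and U^T v = (-3, 2).
Solve U^T U · c = U^T v for the coefficients: c = (-5/17, 22/17). The projection is proj_W(v) = U c.
Check: (v - proj_W(v)) · u_1 = 0  (should be 0).
Check: (v - proj_W(v)) · u_2 = 0  (should be 0).
Result: proj_W(v) = (-15/17, -7/17, 27/17).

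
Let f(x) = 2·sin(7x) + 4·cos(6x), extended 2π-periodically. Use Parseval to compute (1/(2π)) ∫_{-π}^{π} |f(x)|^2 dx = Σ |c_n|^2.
Σ |c_n|^2 = 10

Expand |f|^2 and use orthogonality of {sin(nx), cos(mx)} on [-π, π]:
  ∫_{-π}^{π} sin(nx)^2 dx = π, ∫ cos(mx)^2 dx = π, and cross terms integrate to 0.
So ∫_{-π}^{π} f(x)^2 dx = 2^2 · π + 4^2 · π = (4 + 16)π.
Divide by 2π: (4 + 16)/2 = 10.
By Parseval, this equals Σ |c_n|^2.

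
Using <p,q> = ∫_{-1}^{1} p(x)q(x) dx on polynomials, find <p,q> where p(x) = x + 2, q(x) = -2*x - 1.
<p,q> = -16/3

Expand the product: p(x)·q(x) = -2*x^2 - 5*x - 2.
∫_{-1}^{1} of each monomial x^k gives [2/(k+1) if k even, 0 if k odd]. Integrating term-by-term (or equivalently evaluating the antiderivative F(x) = -2*x^3/3 - 5*x^2/2 - 2*x at the endpoints):
  F(1) − F(−1) = -31/6 − (1/6) = -16/3.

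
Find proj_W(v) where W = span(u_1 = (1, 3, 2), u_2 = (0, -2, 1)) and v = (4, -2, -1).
proj_W(v) = (-4/27, -38/27, 5/27)

Set up U = [u_1 | ... | u_2] ∈ R^(3×2). The projector onto W = col(U) is P = U (U^T U)^(-1) U^T.
Compute U^T U =
  [14, -4]
  [-4, 5],
and U^T v = (-4, 3).
Solve U^T U · c = U^T v for the coefficients: c = (-4/27, 13/27). The projection is proj_W(v) = U c.
Check: (v - proj_W(v)) · u_1 = 0  (should be 0).
Check: (v - proj_W(v)) · u_2 = 0  (should be 0).
Result: proj_W(v) = (-4/27, -38/27, 5/27).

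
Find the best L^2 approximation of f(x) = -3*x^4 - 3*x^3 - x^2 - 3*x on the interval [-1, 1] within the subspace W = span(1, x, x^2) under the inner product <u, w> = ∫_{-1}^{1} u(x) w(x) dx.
g(x) = -25*x^2/7 - 24*x/5 + 9/35

The best approximation g ∈ W is the orthogonal projection of f onto W. Writing g = a_0 + a_1 x + a_2 x^2, the coefficients solve the normal equations G · a = b where
  G_{ij} = <φ_i, φ_j> and b_i = <f, φ_i>, with φ_0 = 1, φ_1 = x, φ_2 = x^2.
G =
  [2, 0, 2/3]
  [0, 2/3, 0]
  [2/3, 0, 2/5],
b = (-28/15, -16/5, -44/35).
Solving gives a_0 = 9/35, a_1 = -24/5, a_2 = -25/7, so
  g(x) = -25*x^2/7 - 24*x/5 + 9/35.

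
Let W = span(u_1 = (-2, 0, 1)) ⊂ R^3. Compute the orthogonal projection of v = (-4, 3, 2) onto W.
proj_W(v) = (-4, 0, 2)

Set up U = [u_1 | ... | u_1] ∈ R^(3×1). The projector onto W = col(U) is P = U (U^T U)^(-1) U^T.
Compute U^T U =
  [5],
and U^T v = (10).
Solve U^T U · c = U^T v for the coefficients: c = (2). The projection is proj_W(v) = U c.
Check: (v - proj_W(v)) · u_1 = 0  (should be 0).
Result: proj_W(v) = (-4, 0, 2).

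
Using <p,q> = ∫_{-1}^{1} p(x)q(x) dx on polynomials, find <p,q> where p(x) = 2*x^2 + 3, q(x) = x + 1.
<p,q> = 22/3

Expand the product: p(x)·q(x) = 2*x^3 + 2*x^2 + 3*x + 3.
∫_{-1}^{1} of each monomial x^k gives [2/(k+1) if k even, 0 if k odd]. Integrating term-by-term (or equivalently evaluating the antiderivative F(x) = x^4/2 + 2*x^3/3 + 3*x^2/2 + 3*x at the endpoints):
  F(1) − F(−1) = 17/3 − (-5/3) = 22/3.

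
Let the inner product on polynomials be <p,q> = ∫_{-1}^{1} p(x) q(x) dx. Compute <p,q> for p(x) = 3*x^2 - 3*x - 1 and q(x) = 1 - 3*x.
<p,q> = 6

Expand the product: p(x)·q(x) = -9*x^3 + 12*x^2 - 1.
∫_{-1}^{1} of each monomial x^k gives [2/(k+1) if k even, 0 if k odd]. Integrating term-by-term (or equivalently evaluating the antiderivative F(x) = -9*x^4/4 + 4*x^3 - x at the endpoints):
  F(1) − F(−1) = 3/4 − (-21/4) = 6.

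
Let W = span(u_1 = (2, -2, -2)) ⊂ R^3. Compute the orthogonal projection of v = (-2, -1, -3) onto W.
proj_W(v) = (2/3, -2/3, -2/3)

Set up U = [u_1 | ... | u_1] ∈ R^(3×1). The projector onto W = col(U) is P = U (U^T U)^(-1) U^T.
Compute U^T U =
  [12],
and U^T v = (4).
Solve U^T U · c = U^T v for the coefficients: c = (1/3). The projection is proj_W(v) = U c.
Check: (v - proj_W(v)) · u_1 = 0  (should be 0).
Result: proj_W(v) = (2/3, -2/3, -2/3).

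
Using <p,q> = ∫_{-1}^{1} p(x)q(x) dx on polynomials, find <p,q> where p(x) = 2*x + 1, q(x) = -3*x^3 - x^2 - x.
<p,q> = -22/5

Expand the product: p(x)·q(x) = -6*x^4 - 5*x^3 - 3*x^2 - x.
∫_{-1}^{1} of each monomial x^k gives [2/(k+1) if k even, 0 if k odd]. Integrating term-by-term (or equivalently evaluating the antiderivative F(x) = -6*x^5/5 - 5*x^4/4 - x^3 - x^2/2 at the endpoints):
  F(1) − F(−1) = -79/20 − (9/20) = -22/5.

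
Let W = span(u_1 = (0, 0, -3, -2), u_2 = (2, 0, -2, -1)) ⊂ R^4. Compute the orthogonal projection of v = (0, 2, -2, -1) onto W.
proj_W(v) = (2/53, 0, -98/53, -65/53)

Set up U = [u_1 | ... | u_2] ∈ R^(4×2). The projector onto W = col(U) is P = U (U^T U)^(-1) U^T.
Compute U^T U =
  [13, 8]
  [8, 9],
and U^T v = (8, 5).
Solve U^T U · c = U^T v for the coefficients: c = (32/53, 1/53). The projection is proj_W(v) = U c.
Check: (v - proj_W(v)) · u_1 = 0  (should be 0).
Check: (v - proj_W(v)) · u_2 = 0  (should be 0).
Result: proj_W(v) = (2/53, 0, -98/53, -65/53).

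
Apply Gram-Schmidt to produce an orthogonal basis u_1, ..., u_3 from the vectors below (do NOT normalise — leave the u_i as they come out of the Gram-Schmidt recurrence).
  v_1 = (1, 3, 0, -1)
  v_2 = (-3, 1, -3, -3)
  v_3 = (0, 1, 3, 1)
Orthogonal basis:
  u_1 = (1, 3, 0, -1)
  u_2 = (-36/11, 2/11, -3, -30/11)
  u_3 = (-470/299, 159/299, 516/299, 7/299)

Apply the Gram-Schmidt recurrence
  u_1 = v_1
  u_i = v_i − Σ_{j<i} ((v_i · u_j) / (u_j · u_j)) · u_j.

Step by step this gives:
  u_1 = (1, 3, 0, -1)
  u_2 = (-36/11, 2/11, -3, -30/11)
  u_3 = (-470/299, 159/299, 516/299, 7/299)

Orthogonality check:
  u_2 · u_1 = 0 (should be 0)
  u_3 · u_1 = 0 (should be 0)
  u_3 · u_2 = 0 (should be 0)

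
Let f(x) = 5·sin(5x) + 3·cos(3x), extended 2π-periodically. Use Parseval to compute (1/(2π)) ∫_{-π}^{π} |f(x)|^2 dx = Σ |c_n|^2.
Σ |c_n|^2 = 17

Expand |f|^2 and use orthogonality of {sin(nx), cos(mx)} on [-π, π]:
  ∫_{-π}^{π} sin(nx)^2 dx = π, ∫ cos(mx)^2 dx = π, and cross terms integrate to 0.
So ∫_{-π}^{π} f(x)^2 dx = 5^2 · π + 3^2 · π = (25 + 9)π.
Divide by 2π: (25 + 9)/2 = 17.
By Parseval, this equals Σ |c_n|^2.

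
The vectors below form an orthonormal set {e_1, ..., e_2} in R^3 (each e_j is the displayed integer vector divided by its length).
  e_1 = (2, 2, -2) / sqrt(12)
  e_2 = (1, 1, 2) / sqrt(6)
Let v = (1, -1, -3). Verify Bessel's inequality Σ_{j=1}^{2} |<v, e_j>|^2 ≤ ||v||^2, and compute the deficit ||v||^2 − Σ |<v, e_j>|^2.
Σ |<v, e_j>|^2 = 9; ||v||^2 = 11; deficit = 2

Write each e_j = u_j / sqrt(<u_j, u_j>) where u_j is the displayed integer vector. Then <v, e_j> = <v, u_j> / sqrt(<u_j, u_j>), so |<v, e_j>|^2 = <v, u_j>^2 / <u_j, u_j>.
Coefficients: <v, e_1> = 6/sqrt(12), <v, e_2> = -6/sqrt(6).
Square and sum: Σ |<v, e_j>|^2 = 9.
Compute ||v||^2 = v·v = 11.
Deficit = 11 − 9 = 2 ≥ 0, confirming Bessel's inequality. (The deficit equals ||v − Σ <v,e_j> e_j||^2, the squared distance from v to span{e_j}.)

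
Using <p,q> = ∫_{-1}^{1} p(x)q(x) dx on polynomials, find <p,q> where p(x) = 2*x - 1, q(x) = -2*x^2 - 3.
<p,q> = 22/3

Expand the product: p(x)·q(x) = -4*x^3 + 2*x^2 - 6*x + 3.
∫_{-1}^{1} of each monomial x^k gives [2/(k+1) if k even, 0 if k odd]. Integrating term-by-term (or equivalently evaluating the antiderivative F(x) = -x^4 + 2*x^3/3 - 3*x^2 + 3*x at the endpoints):
  F(1) − F(−1) = -1/3 − (-23/3) = 22/3.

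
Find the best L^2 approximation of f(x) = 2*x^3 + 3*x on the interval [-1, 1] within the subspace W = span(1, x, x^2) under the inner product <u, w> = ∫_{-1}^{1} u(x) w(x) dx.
g(x) = 21*x/5

The best approximation g ∈ W is the orthogonal projection of f onto W. Writing g = a_0 + a_1 x + a_2 x^2, the coefficients solve the normal equations G · a = b where
  G_{ij} = <φ_i, φ_j> and b_i = <f, φ_i>, with φ_0 = 1, φ_1 = x, φ_2 = x^2.
G =
  [2, 0, 2/3]
  [0, 2/3, 0]
  [2/3, 0, 2/5],
b = (0, 14/5, 0).
Solving gives a_0 = 0, a_1 = 21/5, a_2 = 0, so
  g(x) = 21*x/5.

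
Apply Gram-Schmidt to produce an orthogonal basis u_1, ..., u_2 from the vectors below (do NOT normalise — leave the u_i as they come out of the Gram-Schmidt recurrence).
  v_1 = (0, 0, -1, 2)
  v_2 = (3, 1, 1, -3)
Orthogonal basis:
  u_1 = (0, 0, -1, 2)
  u_2 = (3, 1, -2/5, -1/5)

Apply the Gram-Schmidt recurrence
  u_1 = v_1
  u_i = v_i − Σ_{j<i} ((v_i · u_j) / (u_j · u_j)) · u_j.

Step by step this gives:
  u_1 = (0, 0, -1, 2)
  u_2 = (3, 1, -2/5, -1/5)

Orthogonality check:
  u_2 · u_1 = 0 (should be 0)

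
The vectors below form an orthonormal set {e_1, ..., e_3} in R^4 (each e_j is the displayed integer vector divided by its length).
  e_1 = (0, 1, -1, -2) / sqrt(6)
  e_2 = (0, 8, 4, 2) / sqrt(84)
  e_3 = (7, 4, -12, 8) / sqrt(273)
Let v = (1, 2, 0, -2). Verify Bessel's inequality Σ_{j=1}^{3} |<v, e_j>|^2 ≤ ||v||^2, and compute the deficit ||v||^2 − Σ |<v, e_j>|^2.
Σ |<v, e_j>|^2 = 301/39; ||v||^2 = 9; deficit = 50/39

Write each e_j = u_j / sqrt(<u_j, u_j>) where u_j is the displayed integer vector. Then <v, e_j> = <v, u_j> / sqrt(<u_j, u_j>), so |<v, e_j>|^2 = <v, u_j>^2 / <u_j, u_j>.
Coefficients: <v, e_1> = 6/sqrt(6), <v, e_2> = 12/sqrt(84), <v, e_3> = -1/sqrt(273).
Square and sum: Σ |<v, e_j>|^2 = 301/39.
Compute ||v||^2 = v·v = 9.
Deficit = 9 − 301/39 = 50/39 ≥ 0, confirming Bessel's inequality. (The deficit equals ||v − Σ <v,e_j> e_j||^2, the squared distance from v to span{e_j}.)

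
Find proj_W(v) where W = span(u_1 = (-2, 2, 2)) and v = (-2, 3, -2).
proj_W(v) = (-1, 1, 1)

Set up U = [u_1 | ... | u_1] ∈ R^(3×1). The projector onto W = col(U) is P = U (U^T U)^(-1) U^T.
Compute U^T U =
  [12],
and U^T v = (6).
Solve U^T U · c = U^T v for the coefficients: c = (1/2). The projection is proj_W(v) = U c.
Check: (v - proj_W(v)) · u_1 = 0  (should be 0).
Result: proj_W(v) = (-1, 1, 1).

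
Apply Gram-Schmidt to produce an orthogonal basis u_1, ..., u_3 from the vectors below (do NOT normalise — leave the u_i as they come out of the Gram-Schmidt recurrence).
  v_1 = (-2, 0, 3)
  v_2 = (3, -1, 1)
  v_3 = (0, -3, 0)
Orthogonal basis:
  u_1 = (-2, 0, 3)
  u_2 = (33/13, -1, 22/13)
  u_3 = (-99/134, -363/134, -33/67)

Apply the Gram-Schmidt recurrence
  u_1 = v_1
  u_i = v_i − Σ_{j<i} ((v_i · u_j) / (u_j · u_j)) · u_j.

Step by step this gives:
  u_1 = (-2, 0, 3)
  u_2 = (33/13, -1, 22/13)
  u_3 = (-99/134, -363/134, -33/67)

Orthogonality check:
  u_2 · u_1 = 0 (should be 0)
  u_3 · u_1 = 0 (should be 0)
  u_3 · u_2 = 0 (should be 0)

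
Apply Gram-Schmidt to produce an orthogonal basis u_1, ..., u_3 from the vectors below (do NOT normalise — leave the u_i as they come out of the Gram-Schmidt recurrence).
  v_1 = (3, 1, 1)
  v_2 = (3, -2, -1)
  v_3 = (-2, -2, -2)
Orthogonal basis:
  u_1 = (3, 1, 1)
  u_2 = (15/11, -28/11, -17/11)
  u_3 = (2/59, 12/59, -18/59)

Apply the Gram-Schmidt recurrence
  u_1 = v_1
  u_i = v_i − Σ_{j<i} ((v_i · u_j) / (u_j · u_j)) · u_j.

Step by step this gives:
  u_1 = (3, 1, 1)
  u_2 = (15/11, -28/11, -17/11)
  u_3 = (2/59, 12/59, -18/59)

Orthogonality check:
  u_2 · u_1 = 0 (should be 0)
  u_3 · u_1 = 0 (should be 0)
  u_3 · u_2 = 0 (should be 0)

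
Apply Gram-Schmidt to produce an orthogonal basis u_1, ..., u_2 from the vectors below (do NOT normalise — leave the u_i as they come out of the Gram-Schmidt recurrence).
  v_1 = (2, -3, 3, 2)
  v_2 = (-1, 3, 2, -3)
Orthogonal basis:
  u_1 = (2, -3, 3, 2)
  u_2 = (-2/13, 45/26, 85/26, -28/13)

Apply the Gram-Schmidt recurrence
  u_1 = v_1
  u_i = v_i − Σ_{j<i} ((v_i · u_j) / (u_j · u_j)) · u_j.

Step by step this gives:
  u_1 = (2, -3, 3, 2)
  u_2 = (-2/13, 45/26, 85/26, -28/13)

Orthogonality check:
  u_2 · u_1 = 0 (should be 0)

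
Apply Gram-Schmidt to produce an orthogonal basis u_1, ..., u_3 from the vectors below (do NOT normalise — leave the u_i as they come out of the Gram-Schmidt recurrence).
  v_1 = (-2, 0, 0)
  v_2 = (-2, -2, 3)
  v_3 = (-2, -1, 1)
Orthogonal basis:
  u_1 = (-2, 0, 0)
  u_2 = (0, -2, 3)
  u_3 = (0, -3/13, -2/13)

Apply the Gram-Schmidt recurrence
  u_1 = v_1
  u_i = v_i − Σ_{j<i} ((v_i · u_j) / (u_j · u_j)) · u_j.

Step by step this gives:
  u_1 = (-2, 0, 0)
  u_2 = (0, -2, 3)
  u_3 = (0, -3/13, -2/13)

Orthogonality check:
  u_2 · u_1 = 0 (should be 0)
  u_3 · u_1 = 0 (should be 0)
  u_3 · u_2 = 0 (should be 0)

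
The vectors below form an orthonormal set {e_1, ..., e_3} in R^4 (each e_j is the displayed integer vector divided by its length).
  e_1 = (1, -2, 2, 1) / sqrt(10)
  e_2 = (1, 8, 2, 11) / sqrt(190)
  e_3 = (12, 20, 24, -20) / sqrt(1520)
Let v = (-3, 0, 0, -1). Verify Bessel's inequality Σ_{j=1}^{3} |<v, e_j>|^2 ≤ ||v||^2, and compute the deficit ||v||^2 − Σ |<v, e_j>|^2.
Σ |<v, e_j>|^2 = 14/5; ||v||^2 = 10; deficit = 36/5

Write each e_j = u_j / sqrt(<u_j, u_j>) where u_j is the displayed integer vector. Then <v, e_j> = <v, u_j> / sqrt(<u_j, u_j>), so |<v, e_j>|^2 = <v, u_j>^2 / <u_j, u_j>.
Coefficients: <v, e_1> = -4/sqrt(10), <v, e_2> = -14/sqrt(190), <v, e_3> = -16/sqrt(1520).
Square and sum: Σ |<v, e_j>|^2 = 14/5.
Compute ||v||^2 = v·v = 10.
Deficit = 10 − 14/5 = 36/5 ≥ 0, confirming Bessel's inequality. (The deficit equals ||v − Σ <v,e_j> e_j||^2, the squared distance from v to span{e_j}.)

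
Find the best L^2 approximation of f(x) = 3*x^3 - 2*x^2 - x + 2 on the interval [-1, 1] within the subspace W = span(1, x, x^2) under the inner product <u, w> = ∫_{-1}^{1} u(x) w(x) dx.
g(x) = -2*x^2 + 4*x/5 + 2

The best approximation g ∈ W is the orthogonal projection of f onto W. Writing g = a_0 + a_1 x + a_2 x^2, the coefficients solve the normal equations G · a = b where
  G_{ij} = <φ_i, φ_j> and b_i = <f, φ_i>, with φ_0 = 1, φ_1 = x, φ_2 = x^2.
G =
  [2, 0, 2/3]
  [0, 2/3, 0]
  [2/3, 0, 2/5],
b = (8/3, 8/15, 8/15).
Solving gives a_0 = 2, a_1 = 4/5, a_2 = -2, so
  g(x) = -2*x^2 + 4*x/5 + 2.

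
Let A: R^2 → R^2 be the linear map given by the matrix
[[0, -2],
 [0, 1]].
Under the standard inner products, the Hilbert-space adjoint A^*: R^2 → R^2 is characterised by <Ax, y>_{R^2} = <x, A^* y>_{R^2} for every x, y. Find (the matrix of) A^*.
A^* = A^T =
[[0, 0],
 [-2, 1]]

For real matrices with standard dot products, the defining identity <Ax, y> = <x, A^* y> gives (Ax)^T y = x^T (A^*) y, i.e. x^T A^T y = x^T (A^*) y. Since this holds for all x, y, we must have A^* = A^T. Therefore
A^* =
[[0, 0],
 [-2, 1]].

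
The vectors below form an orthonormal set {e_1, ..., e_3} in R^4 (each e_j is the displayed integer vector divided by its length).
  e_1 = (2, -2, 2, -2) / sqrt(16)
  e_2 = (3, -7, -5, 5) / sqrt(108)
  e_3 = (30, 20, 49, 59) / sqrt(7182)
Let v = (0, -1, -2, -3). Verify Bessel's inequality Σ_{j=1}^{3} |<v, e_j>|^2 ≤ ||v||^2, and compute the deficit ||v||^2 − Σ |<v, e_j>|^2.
Σ |<v, e_j>|^2 = 3499/266; ||v||^2 = 14; deficit = 225/266

Write each e_j = u_j / sqrt(<u_j, u_j>) where u_j is the displayed integer vector. Then <v, e_j> = <v, u_j> / sqrt(<u_j, u_j>), so |<v, e_j>|^2 = <v, u_j>^2 / <u_j, u_j>.
Coefficients: <v, e_1> = 4/sqrt(16), <v, e_2> = 2/sqrt(108), <v, e_3> = -295/sqrt(7182).
Square and sum: Σ |<v, e_j>|^2 = 3499/266.
Compute ||v||^2 = v·v = 14.
Deficit = 14 − 3499/266 = 225/266 ≥ 0, confirming Bessel's inequality. (The deficit equals ||v − Σ <v,e_j> e_j||^2, the squared distance from v to span{e_j}.)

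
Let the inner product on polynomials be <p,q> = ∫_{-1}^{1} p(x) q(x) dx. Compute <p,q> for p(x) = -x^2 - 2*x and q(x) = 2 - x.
<p,q> = 0

Expand the product: p(x)·q(x) = x^3 - 4*x.
∫_{-1}^{1} of each monomial x^k gives [2/(k+1) if k even, 0 if k odd]. Integrating term-by-term (or equivalently evaluating the antiderivative F(x) = x^4/4 - 2*x^2 at the endpoints):
  F(1) − F(−1) = -7/4 − (-7/4) = 0.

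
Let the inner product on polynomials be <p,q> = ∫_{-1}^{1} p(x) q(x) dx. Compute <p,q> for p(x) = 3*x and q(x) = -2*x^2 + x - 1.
<p,q> = 2

Expand the product: p(x)·q(x) = -6*x^3 + 3*x^2 - 3*x.
∫_{-1}^{1} of each monomial x^k gives [2/(k+1) if k even, 0 if k odd]. Integrating term-by-term (or equivalently evaluating the antiderivative F(x) = -3*x^4/2 + x^3 - 3*x^2/2 at the endpoints):
  F(1) − F(−1) = -2 − (-4) = 2.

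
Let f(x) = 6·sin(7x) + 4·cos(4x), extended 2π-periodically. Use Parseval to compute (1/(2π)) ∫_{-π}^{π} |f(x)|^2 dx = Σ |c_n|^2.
Σ |c_n|^2 = 26

Expand |f|^2 and use orthogonality of {sin(nx), cos(mx)} on [-π, π]:
  ∫_{-π}^{π} sin(nx)^2 dx = π, ∫ cos(mx)^2 dx = π, and cross terms integrate to 0.
So ∫_{-π}^{π} f(x)^2 dx = 6^2 · π + 4^2 · π = (36 + 16)π.
Divide by 2π: (36 + 16)/2 = 26.
By Parseval, this equals Σ |c_n|^2.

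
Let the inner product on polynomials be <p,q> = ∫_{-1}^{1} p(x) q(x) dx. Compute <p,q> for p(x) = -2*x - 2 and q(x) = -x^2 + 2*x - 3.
<p,q> = 32/3

Expand the product: p(x)·q(x) = 2*x^3 - 2*x^2 + 2*x + 6.
∫_{-1}^{1} of each monomial x^k gives [2/(k+1) if k even, 0 if k odd]. Integrating term-by-term (or equivalently evaluating the antiderivative F(x) = x^4/2 - 2*x^3/3 + x^2 + 6*x at the endpoints):
  F(1) − F(−1) = 41/6 − (-23/6) = 32/3.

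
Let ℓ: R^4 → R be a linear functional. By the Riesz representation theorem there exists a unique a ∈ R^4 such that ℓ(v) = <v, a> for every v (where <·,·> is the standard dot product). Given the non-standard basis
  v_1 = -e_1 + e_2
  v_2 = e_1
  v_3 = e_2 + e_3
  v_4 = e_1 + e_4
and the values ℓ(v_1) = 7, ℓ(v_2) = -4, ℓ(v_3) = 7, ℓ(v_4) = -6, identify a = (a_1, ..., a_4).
a = (-4, 3, 4, -2)

Write a = (a_1, ..., a_4) in the standard basis. For each basis vector v_i, ℓ(v_i) = <v_i, a> is a linear equation in the a_j's. Collect the n equations into a matrix system V a = ℓ, where row i of V is v_i (expressed in the standard basis). Since V is invertible (lower-triangular with 1s on the diagonal, up to permutation), solve by back-substitution:
  V =
[[-1, 1, 0, 0],
 [1, 0, 0, 0],
 [0, 1, 1, 0],
 [1, 0, 0, 1]]
  V a = (7, -4, 7, -6)
Solving gives a = (-4, 3, 4, -2).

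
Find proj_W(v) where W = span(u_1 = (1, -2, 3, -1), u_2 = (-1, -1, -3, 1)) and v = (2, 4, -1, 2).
proj_W(v) = (-3/11, 4, -9/11, 3/11)

Set up U = [u_1 | ... | u_2] ∈ R^(4×2). The projector onto W = col(U) is P = U (U^T U)^(-1) U^T.
Compute U^T U =
  [15, -9]
  [-9, 12],
and U^T v = (-11, -1).
Solve U^T U · c = U^T v for the coefficients: c = (-47/33, -38/33). The projection is proj_W(v) = U c.
Check: (v - proj_W(v)) · u_1 = 0  (should be 0).
Check: (v - proj_W(v)) · u_2 = 0  (should be 0).
Result: proj_W(v) = (-3/11, 4, -9/11, 3/11).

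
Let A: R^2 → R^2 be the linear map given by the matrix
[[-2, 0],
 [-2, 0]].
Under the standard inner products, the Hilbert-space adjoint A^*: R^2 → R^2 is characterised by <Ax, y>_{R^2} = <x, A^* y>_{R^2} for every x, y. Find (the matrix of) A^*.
A^* = A^T =
[[-2, -2],
 [0, 0]]

For real matrices with standard dot products, the defining identity <Ax, y> = <x, A^* y> gives (Ax)^T y = x^T (A^*) y, i.e. x^T A^T y = x^T (A^*) y. Since this holds for all x, y, we must have A^* = A^T. Therefore
A^* =
[[-2, -2],
 [0, 0]].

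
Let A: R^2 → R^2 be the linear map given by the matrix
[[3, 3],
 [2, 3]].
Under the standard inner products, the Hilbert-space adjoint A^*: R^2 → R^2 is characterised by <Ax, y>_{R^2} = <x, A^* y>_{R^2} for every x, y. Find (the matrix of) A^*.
A^* = A^T =
[[3, 2],
 [3, 3]]

For real matrices with standard dot products, the defining identity <Ax, y> = <x, A^* y> gives (Ax)^T y = x^T (A^*) y, i.e. x^T A^T y = x^T (A^*) y. Since this holds for all x, y, we must have A^* = A^T. Therefore
A^* =
[[3, 2],
 [3, 3]].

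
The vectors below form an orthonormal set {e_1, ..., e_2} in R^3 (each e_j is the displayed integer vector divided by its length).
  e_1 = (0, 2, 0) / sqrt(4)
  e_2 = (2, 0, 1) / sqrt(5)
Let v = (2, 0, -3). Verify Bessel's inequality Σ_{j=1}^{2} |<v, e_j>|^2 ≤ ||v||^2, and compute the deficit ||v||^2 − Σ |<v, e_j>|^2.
Σ |<v, e_j>|^2 = 1/5; ||v||^2 = 13; deficit = 64/5

Write each e_j = u_j / sqrt(<u_j, u_j>) where u_j is the displayed integer vector. Then <v, e_j> = <v, u_j> / sqrt(<u_j, u_j>), so |<v, e_j>|^2 = <v, u_j>^2 / <u_j, u_j>.
Coefficients: <v, e_1> = 0/sqrt(4), <v, e_2> = 1/sqrt(5).
Square and sum: Σ |<v, e_j>|^2 = 1/5.
Compute ||v||^2 = v·v = 13.
Deficit = 13 − 1/5 = 64/5 ≥ 0, confirming Bessel's inequality. (The deficit equals ||v − Σ <v,e_j> e_j||^2, the squared distance from v to span{e_j}.)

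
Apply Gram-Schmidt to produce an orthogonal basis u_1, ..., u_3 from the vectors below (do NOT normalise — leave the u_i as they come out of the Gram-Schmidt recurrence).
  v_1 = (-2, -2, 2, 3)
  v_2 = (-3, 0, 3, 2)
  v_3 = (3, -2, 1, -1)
Orthogonal basis:
  u_1 = (-2, -2, 2, 3)
  u_2 = (-9/7, 12/7, 9/7, -4/7)
  u_3 = (38/23, -20/23, 54/23, -24/23)

Apply the Gram-Schmidt recurrence
  u_1 = v_1
  u_i = v_i − Σ_{j<i} ((v_i · u_j) / (u_j · u_j)) · u_j.

Step by step this gives:
  u_1 = (-2, -2, 2, 3)
  u_2 = (-9/7, 12/7, 9/7, -4/7)
  u_3 = (38/23, -20/23, 54/23, -24/23)

Orthogonality check:
  u_2 · u_1 = 0 (should be 0)
  u_3 · u_1 = 0 (should be 0)
  u_3 · u_2 = 0 (should be 0)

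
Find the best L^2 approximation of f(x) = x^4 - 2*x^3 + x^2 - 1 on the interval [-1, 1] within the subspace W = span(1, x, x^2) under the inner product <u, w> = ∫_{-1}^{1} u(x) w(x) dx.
g(x) = 13*x^2/7 - 6*x/5 - 38/35

The best approximation g ∈ W is the orthogonal projection of f onto W. Writing g = a_0 + a_1 x + a_2 x^2, the coefficients solve the normal equations G · a = b where
  G_{ij} = <φ_i, φ_j> and b_i = <f, φ_i>, with φ_0 = 1, φ_1 = x, φ_2 = x^2.
G =
  [2, 0, 2/3]
  [0, 2/3, 0]
  [2/3, 0, 2/5],
b = (-14/15, -4/5, 2/105).
Solving gives a_0 = -38/35, a_1 = -6/5, a_2 = 13/7, so
  g(x) = 13*x^2/7 - 6*x/5 - 38/35.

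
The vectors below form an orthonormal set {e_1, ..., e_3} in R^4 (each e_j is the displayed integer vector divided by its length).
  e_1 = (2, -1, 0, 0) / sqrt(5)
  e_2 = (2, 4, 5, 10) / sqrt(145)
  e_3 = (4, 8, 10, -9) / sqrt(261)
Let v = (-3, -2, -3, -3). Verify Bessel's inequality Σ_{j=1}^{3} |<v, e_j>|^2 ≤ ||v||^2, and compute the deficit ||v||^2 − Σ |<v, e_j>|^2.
Σ |<v, e_j>|^2 = 278/9; ||v||^2 = 31; deficit = 1/9

Write each e_j = u_j / sqrt(<u_j, u_j>) where u_j is the displayed integer vector. Then <v, e_j> = <v, u_j> / sqrt(<u_j, u_j>), so |<v, e_j>|^2 = <v, u_j>^2 / <u_j, u_j>.
Coefficients: <v, e_1> = -4/sqrt(5), <v, e_2> = -59/sqrt(145), <v, e_3> = -31/sqrt(261).
Square and sum: Σ |<v, e_j>|^2 = 278/9.
Compute ||v||^2 = v·v = 31.
Deficit = 31 − 278/9 = 1/9 ≥ 0, confirming Bessel's inequality. (The deficit equals ||v − Σ <v,e_j> e_j||^2, the squared distance from v to span{e_j}.)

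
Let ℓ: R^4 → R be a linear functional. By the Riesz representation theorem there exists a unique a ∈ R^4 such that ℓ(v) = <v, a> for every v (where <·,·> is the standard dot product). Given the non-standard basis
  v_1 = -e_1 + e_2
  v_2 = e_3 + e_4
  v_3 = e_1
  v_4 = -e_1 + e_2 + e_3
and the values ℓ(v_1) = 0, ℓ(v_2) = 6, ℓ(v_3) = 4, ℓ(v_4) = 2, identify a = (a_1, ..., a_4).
a = (4, 4, 2, 4)

Write a = (a_1, ..., a_4) in the standard basis. For each basis vector v_i, ℓ(v_i) = <v_i, a> is a linear equation in the a_j's. Collect the n equations into a matrix system V a = ℓ, where row i of V is v_i (expressed in the standard basis). Since V is invertible (lower-triangular with 1s on the diagonal, up to permutation), solve by back-substitution:
  V =
[[-1, 1, 0, 0],
 [0, 0, 1, 1],
 [1, 0, 0, 0],
 [-1, 1, 1, 0]]
  V a = (0, 6, 4, 2)
Solving gives a = (4, 4, 2, 4).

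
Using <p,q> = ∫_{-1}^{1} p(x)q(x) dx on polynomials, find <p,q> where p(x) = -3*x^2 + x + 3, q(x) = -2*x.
<p,q> = -4/3

Expand the product: p(x)·q(x) = 6*x^3 - 2*x^2 - 6*x.
∫_{-1}^{1} of each monomial x^k gives [2/(k+1) if k even, 0 if k odd]. Integrating term-by-term (or equivalently evaluating the antiderivative F(x) = 3*x^4/2 - 2*x^3/3 - 3*x^2 at the endpoints):
  F(1) − F(−1) = -13/6 − (-5/6) = -4/3.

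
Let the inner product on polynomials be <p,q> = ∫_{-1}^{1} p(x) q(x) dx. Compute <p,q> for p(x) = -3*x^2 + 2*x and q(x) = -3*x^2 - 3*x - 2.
<p,q> = 18/5

Expand the product: p(x)·q(x) = 9*x^4 + 3*x^3 - 4*x.
∫_{-1}^{1} of each monomial x^k gives [2/(k+1) if k even, 0 if k odd]. Integrating term-by-term (or equivalently evaluating the antiderivative F(x) = 9*x^5/5 + 3*x^4/4 - 2*x^2 at the endpoints):
  F(1) − F(−1) = 11/20 − (-61/20) = 18/5.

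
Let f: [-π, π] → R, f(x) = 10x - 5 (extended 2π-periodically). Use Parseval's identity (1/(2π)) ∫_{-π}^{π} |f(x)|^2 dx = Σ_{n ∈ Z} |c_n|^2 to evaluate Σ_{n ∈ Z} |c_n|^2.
Σ |c_n|^2 = 100π^2/3 + 25

Expand and integrate term by term over [-π, π]:
  ∫ (10x)^2 dx = 100·(2π^3/3); ∫ 2·10·(-5)·x dx = 0 (odd integrand); ∫ (-5)^2 dx = 25·2π.
So (1/(2π)) ∫_{-π}^{π} (10x - 5)^2 dx = 100π^2/3 + 25 = 100π^2/3 + 25.
Parseval ⇒ Σ |c_n|^2 = 100π^2/3 + 25.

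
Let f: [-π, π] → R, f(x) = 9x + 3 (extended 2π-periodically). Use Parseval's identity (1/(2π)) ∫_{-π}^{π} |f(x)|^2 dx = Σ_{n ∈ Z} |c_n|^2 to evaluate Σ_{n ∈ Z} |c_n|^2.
Σ |c_n|^2 = 27π^2 + 9

Expand and integrate term by term over [-π, π]:
  ∫ (9x)^2 dx = 81·(2π^3/3); ∫ 2·9·(3)·x dx = 0 (odd integrand); ∫ 3^2 dx = 9·2π.
So (1/(2π)) ∫_{-π}^{π} (9x + 3)^2 dx = 81π^2/3 + 9 = 27π^2 + 9.
Parseval ⇒ Σ |c_n|^2 = 27π^2 + 9.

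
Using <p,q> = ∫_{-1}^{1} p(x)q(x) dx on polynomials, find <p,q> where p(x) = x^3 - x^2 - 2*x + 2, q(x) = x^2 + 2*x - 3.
<p,q> = -164/15

Expand the product: p(x)·q(x) = x^5 + x^4 - 7*x^3 + x^2 + 10*x - 6.
∫_{-1}^{1} of each monomial x^k gives [2/(k+1) if k even, 0 if k odd]. Integrating term-by-term (or equivalently evaluating the antiderivative F(x) = x^6/6 + x^5/5 - 7*x^4/4 + x^3/3 + 5*x^2 - 6*x at the endpoints):
  F(1) − F(−1) = -41/20 − (533/60) = -164/15.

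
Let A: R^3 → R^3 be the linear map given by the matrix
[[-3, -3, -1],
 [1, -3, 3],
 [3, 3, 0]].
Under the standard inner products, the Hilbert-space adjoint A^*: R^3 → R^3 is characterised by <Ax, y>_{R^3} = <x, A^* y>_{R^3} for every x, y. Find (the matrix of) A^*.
A^* = A^T =
[[-3, 1, 3],
 [-3, -3, 3],
 [-1, 3, 0]]

For real matrices with standard dot products, the defining identity <Ax, y> = <x, A^* y> gives (Ax)^T y = x^T (A^*) y, i.e. x^T A^T y = x^T (A^*) y. Since this holds for all x, y, we must have A^* = A^T. Therefore
A^* =
[[-3, 1, 3],
 [-3, -3, 3],
 [-1, 3, 0]].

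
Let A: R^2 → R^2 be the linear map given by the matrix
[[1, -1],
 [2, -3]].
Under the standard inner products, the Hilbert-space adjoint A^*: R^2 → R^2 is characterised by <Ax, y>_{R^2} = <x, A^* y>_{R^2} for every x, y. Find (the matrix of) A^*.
A^* = A^T =
[[1, 2],
 [-1, -3]]

For real matrices with standard dot products, the defining identity <Ax, y> = <x, A^* y> gives (Ax)^T y = x^T (A^*) y, i.e. x^T A^T y = x^T (A^*) y. Since this holds for all x, y, we must have A^* = A^T. Therefore
A^* =
[[1, 2],
 [-1, -3]].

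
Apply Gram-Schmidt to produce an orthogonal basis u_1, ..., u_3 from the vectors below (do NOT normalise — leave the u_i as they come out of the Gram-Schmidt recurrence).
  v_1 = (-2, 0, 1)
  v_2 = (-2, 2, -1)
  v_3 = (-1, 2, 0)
Orthogonal basis:
  u_1 = (-2, 0, 1)
  u_2 = (-4/5, 2, -8/5)
  u_3 = (1/3, 2/3, 2/3)

Apply the Gram-Schmidt recurrence
  u_1 = v_1
  u_i = v_i − Σ_{j<i} ((v_i · u_j) / (u_j · u_j)) · u_j.

Step by step this gives:
  u_1 = (-2, 0, 1)
  u_2 = (-4/5, 2, -8/5)
  u_3 = (1/3, 2/3, 2/3)

Orthogonality check:
  u_2 · u_1 = 0 (should be 0)
  u_3 · u_1 = 0 (should be 0)
  u_3 · u_2 = 0 (should be 0)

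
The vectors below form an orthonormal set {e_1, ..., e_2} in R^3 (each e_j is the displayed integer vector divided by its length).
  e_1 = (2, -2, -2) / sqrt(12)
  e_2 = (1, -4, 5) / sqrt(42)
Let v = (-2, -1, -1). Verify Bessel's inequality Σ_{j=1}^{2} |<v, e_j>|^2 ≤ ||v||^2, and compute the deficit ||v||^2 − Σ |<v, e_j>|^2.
Σ |<v, e_j>|^2 = 3/14; ||v||^2 = 6; deficit = 81/14

Write each e_j = u_j / sqrt(<u_j, u_j>) where u_j is the displayed integer vector. Then <v, e_j> = <v, u_j> / sqrt(<u_j, u_j>), so |<v, e_j>|^2 = <v, u_j>^2 / <u_j, u_j>.
Coefficients: <v, e_1> = 0/sqrt(12), <v, e_2> = -3/sqrt(42).
Square and sum: Σ |<v, e_j>|^2 = 3/14.
Compute ||v||^2 = v·v = 6.
Deficit = 6 − 3/14 = 81/14 ≥ 0, confirming Bessel's inequality. (The deficit equals ||v − Σ <v,e_j> e_j||^2, the squared distance from v to span{e_j}.)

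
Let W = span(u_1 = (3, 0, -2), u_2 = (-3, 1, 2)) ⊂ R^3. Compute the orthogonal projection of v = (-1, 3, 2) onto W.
proj_W(v) = (-21/13, 3, 14/13)

Set up U = [u_1 | ... | u_2] ∈ R^(3×2). The projector onto W = col(U) is P = U (U^T U)^(-1) U^T.
Compute U^T U =
  [13, -13]
  [-13, 14],
and U^T v = (-7, 10).
Solve U^T U · c = U^T v for the coefficients: c = (32/13, 3). The projection is proj_W(v) = U c.
Check: (v - proj_W(v)) · u_1 = 0  (should be 0).
Check: (v - proj_W(v)) · u_2 = 0  (should be 0).
Result: proj_W(v) = (-21/13, 3, 14/13).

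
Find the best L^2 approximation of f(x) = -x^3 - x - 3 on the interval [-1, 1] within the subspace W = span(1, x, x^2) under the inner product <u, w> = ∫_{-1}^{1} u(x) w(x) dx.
g(x) = -8*x/5 - 3

The best approximation g ∈ W is the orthogonal projection of f onto W. Writing g = a_0 + a_1 x + a_2 x^2, the coefficients solve the normal equations G · a = b where
  G_{ij} = <φ_i, φ_j> and b_i = <f, φ_i>, with φ_0 = 1, φ_1 = x, φ_2 = x^2.
G =
  [2, 0, 2/3]
  [0, 2/3, 0]
  [2/3, 0, 2/5],
b = (-6, -16/15, -2).
Solving gives a_0 = -3, a_1 = -8/5, a_2 = 0, so
  g(x) = -8*x/5 - 3.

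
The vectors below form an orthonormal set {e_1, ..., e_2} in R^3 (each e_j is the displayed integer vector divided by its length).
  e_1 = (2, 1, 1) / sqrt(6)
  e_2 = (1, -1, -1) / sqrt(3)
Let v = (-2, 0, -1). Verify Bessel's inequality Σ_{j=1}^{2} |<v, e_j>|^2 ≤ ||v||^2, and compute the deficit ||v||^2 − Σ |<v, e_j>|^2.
Σ |<v, e_j>|^2 = 9/2; ||v||^2 = 5; deficit = 1/2

Write each e_j = u_j / sqrt(<u_j, u_j>) where u_j is the displayed integer vector. Then <v, e_j> = <v, u_j> / sqrt(<u_j, u_j>), so |<v, e_j>|^2 = <v, u_j>^2 / <u_j, u_j>.
Coefficients: <v, e_1> = -5/sqrt(6), <v, e_2> = -1/sqrt(3).
Square and sum: Σ |<v, e_j>|^2 = 9/2.
Compute ||v||^2 = v·v = 5.
Deficit = 5 − 9/2 = 1/2 ≥ 0, confirming Bessel's inequality. (The deficit equals ||v − Σ <v,e_j> e_j||^2, the squared distance from v to span{e_j}.)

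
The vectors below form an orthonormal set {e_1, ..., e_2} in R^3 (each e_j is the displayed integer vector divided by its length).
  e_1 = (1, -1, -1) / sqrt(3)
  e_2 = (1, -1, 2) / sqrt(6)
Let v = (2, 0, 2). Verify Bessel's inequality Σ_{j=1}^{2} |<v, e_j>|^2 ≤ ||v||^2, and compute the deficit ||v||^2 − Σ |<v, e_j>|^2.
Σ |<v, e_j>|^2 = 6; ||v||^2 = 8; deficit = 2

Write each e_j = u_j / sqrt(<u_j, u_j>) where u_j is the displayed integer vector. Then <v, e_j> = <v, u_j> / sqrt(<u_j, u_j>), so |<v, e_j>|^2 = <v, u_j>^2 / <u_j, u_j>.
Coefficients: <v, e_1> = 0/sqrt(3), <v, e_2> = 6/sqrt(6).
Square and sum: Σ |<v, e_j>|^2 = 6.
Compute ||v||^2 = v·v = 8.
Deficit = 8 − 6 = 2 ≥ 0, confirming Bessel's inequality. (The deficit equals ||v − Σ <v,e_j> e_j||^2, the squared distance from v to span{e_j}.)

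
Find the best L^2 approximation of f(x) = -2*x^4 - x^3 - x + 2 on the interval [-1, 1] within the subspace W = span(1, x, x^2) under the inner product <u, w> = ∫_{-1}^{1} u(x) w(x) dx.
g(x) = -12*x^2/7 - 8*x/5 + 76/35

The best approximation g ∈ W is the orthogonal projection of f onto W. Writing g = a_0 + a_1 x + a_2 x^2, the coefficients solve the normal equations G · a = b where
  G_{ij} = <φ_i, φ_j> and b_i = <f, φ_i>, with φ_0 = 1, φ_1 = x, φ_2 = x^2.
G =
  [2, 0, 2/3]
  [0, 2/3, 0]
  [2/3, 0, 2/5],
b = (16/5, -16/15, 16/21).
Solving gives a_0 = 76/35, a_1 = -8/5, a_2 = -12/7, so
  g(x) = -12*x^2/7 - 8*x/5 + 76/35.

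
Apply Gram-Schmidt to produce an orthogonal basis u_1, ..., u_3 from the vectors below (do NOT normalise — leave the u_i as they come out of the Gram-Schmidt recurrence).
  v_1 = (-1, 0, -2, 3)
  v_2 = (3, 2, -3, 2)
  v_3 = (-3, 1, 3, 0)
Orthogonal basis:
  u_1 = (-1, 0, -2, 3)
  u_2 = (51/14, 2, -12/7, 1/14)
  u_3 = (-192/283, 677/283, 390/283, 196/283)

Apply the Gram-Schmidt recurrence
  u_1 = v_1
  u_i = v_i − Σ_{j<i} ((v_i · u_j) / (u_j · u_j)) · u_j.

Step by step this gives:
  u_1 = (-1, 0, -2, 3)
  u_2 = (51/14, 2, -12/7, 1/14)
  u_3 = (-192/283, 677/283, 390/283, 196/283)

Orthogonality check:
  u_2 · u_1 = 0 (should be 0)
  u_3 · u_1 = 0 (should be 0)
  u_3 · u_2 = 0 (should be 0)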